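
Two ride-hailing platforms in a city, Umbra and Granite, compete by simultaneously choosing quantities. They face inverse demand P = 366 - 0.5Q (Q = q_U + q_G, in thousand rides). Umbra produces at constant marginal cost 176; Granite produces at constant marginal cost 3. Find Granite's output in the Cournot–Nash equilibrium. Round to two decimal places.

Umbra's profit: π_U = (366 - 0.5Q)q_U - (176q_U). Setting ∂π_U/∂q_U = 0: 190 - q_U - (1/2)(q_G) = 0.
Granite's profit: π_G = (366 - 0.5Q)q_G - (3q_G). Setting ∂π_G/∂q_G = 0: 363 - q_G - (1/2)(q_U) = 0.
So q_U = (190 - (1/2)q_G) and q_G = (363 - (1/2)q_U).
Substituting one into the other gives q_U = 34/3 and q_G = 1072/3.

357.33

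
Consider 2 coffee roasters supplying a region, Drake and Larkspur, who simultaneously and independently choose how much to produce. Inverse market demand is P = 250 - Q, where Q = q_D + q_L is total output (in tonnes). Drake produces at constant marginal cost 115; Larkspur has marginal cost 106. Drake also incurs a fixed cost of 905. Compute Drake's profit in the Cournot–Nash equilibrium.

859

Drake's profit: π_D = (250 - Q)q_D - (115q_D). Setting ∂π_D/∂q_D = 0: 135 - 2q_D - (q_L) = 0.
Larkspur's profit: π_L = (250 - Q)q_L - (106q_L). Setting ∂π_L/∂q_L = 0: 144 - 2q_L - (q_D) = 0.
So q_D = (135 - q_L)/2 and q_L = (144 - q_D)/2.
Solving the pair: q_D = 42, q_L = 51.
Price P = 250 - 93 = 157.
Drake's profit: (157 - 115)·42 - 905 = 859.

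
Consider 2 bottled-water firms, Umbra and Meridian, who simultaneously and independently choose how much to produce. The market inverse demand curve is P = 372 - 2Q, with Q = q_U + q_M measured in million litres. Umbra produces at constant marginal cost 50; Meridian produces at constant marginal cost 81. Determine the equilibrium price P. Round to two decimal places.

Umbra's profit: π_U = (372 - 2Q)q_U - (50q_U). Setting ∂π_U/∂q_U = 0: 322 - 4q_U - 2(q_M) = 0.
Meridian's first-order condition: 291 - 4q_M - 2(q_U) = 0.
So q_U = (322 - 2q_M)/4 and q_M = (291 - 2q_U)/4.
Solving the pair: q_U = 353/6, q_M = 130/3.
Total output Q = 613/6, so price P = 372 - 2·(613/6) = 503/3.

167.67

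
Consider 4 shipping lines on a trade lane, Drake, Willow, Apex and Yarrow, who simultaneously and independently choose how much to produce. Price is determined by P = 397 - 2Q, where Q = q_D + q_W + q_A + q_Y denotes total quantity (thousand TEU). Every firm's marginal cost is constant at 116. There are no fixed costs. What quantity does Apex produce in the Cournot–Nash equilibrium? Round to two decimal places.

28.10

A representative firm's profit is π_i = q_i(397 - 2Q) - 116q_i.
First-order condition (treating rivals' output as given): 281 - 4q_i - 2·Σ_{j≠i} q_j = 0.
With identical firms every q_j equals q_i, so Σ_{j≠i} q_j = 3q_i and 281 = 10q_i, giving q_i = 281/10.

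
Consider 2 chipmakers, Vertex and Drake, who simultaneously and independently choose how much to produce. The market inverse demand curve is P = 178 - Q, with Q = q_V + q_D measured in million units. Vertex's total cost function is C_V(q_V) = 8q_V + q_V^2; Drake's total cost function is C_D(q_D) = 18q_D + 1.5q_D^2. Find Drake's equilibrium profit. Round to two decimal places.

Vertex's profit: π_V = (178 - Q)q_V - (8q_V + q_V²). Setting ∂π_V/∂q_V = 0: 170 - 4q_V - (q_D) = 0.
Drake's profit: π_D = (178 - Q)q_D - (18q_D + (3/2)q_D²). Setting ∂π_D/∂q_D = 0: 160 - 5q_D - (q_V) = 0.
Rearranging gives the reaction functions q_V = (170 - q_D)/4 and q_D = (160 - q_V)/5.
Solving the pair: q_V = 690/19, q_D = 470/19.
Price P = 178 - 1160/19 = 116.9474.
Drake's profit: 116.9474·(470/19) - 18·(470/19) - (3/2)(470/19)² = 1529.7784.

1529.78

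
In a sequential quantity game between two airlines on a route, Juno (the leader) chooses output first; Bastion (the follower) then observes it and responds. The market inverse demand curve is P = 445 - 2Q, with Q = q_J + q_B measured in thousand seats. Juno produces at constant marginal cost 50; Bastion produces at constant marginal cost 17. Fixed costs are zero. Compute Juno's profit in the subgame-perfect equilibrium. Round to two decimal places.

8190.25

The follower Bastion best-responds to any q_J: π_B = (445 - 2Q)q_B - 17q_B.
Follower FOC: 428 - 2q_J - 4q_B = 0, so q_B(q_J) = (428 - 2q_J)/4.
The leader anticipates this reaction. Substituting into P = 445 - 2Q gives P = 231 - q_J, so π_J = (231 - q_J)q_J - 50q_J.
The leader's first-order condition 181 - 2q_J = 0 yields q_J = 181/2.
Then q_B = (428 - 2·(181/2))/4 = 247/4.
Price P = 445 - 2·(609/4) = 281/2.
Juno's profit: (281/2 - 50)·(181/2) = 8190.2500.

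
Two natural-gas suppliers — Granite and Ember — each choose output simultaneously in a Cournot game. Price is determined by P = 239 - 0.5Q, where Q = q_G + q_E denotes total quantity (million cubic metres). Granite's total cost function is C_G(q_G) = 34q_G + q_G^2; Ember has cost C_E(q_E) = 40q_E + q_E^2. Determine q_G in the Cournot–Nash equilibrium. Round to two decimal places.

58.91

Granite's profit: π_G = (239 - 0.5Q)q_G - (34q_G + q_G²). Setting ∂π_G/∂q_G = 0: 205 - 3q_G - (1/2)(q_E) = 0.
Ember's first-order condition: 199 - 3q_E - (1/2)(q_G) = 0.
So q_G = (205 - (1/2)q_E)/3 and q_E = (199 - (1/2)q_G)/3.
Solving the pair: q_G = 58.9143, q_E = 1978/35.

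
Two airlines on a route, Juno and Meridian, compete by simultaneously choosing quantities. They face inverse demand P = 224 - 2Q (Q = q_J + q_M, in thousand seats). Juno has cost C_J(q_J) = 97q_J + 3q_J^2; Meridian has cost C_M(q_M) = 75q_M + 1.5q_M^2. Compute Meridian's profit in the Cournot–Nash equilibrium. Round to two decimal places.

Juno's profit: π_J = (224 - 2Q)q_J - (97q_J + 3q_J²). Setting ∂π_J/∂q_J = 0: 127 - 10q_J - 2(q_M) = 0.
Meridian's profit: π_M = (224 - 2Q)q_M - (75q_M + (3/2)q_M²). Setting ∂π_M/∂q_M = 0: 149 - 7q_M - 2(q_J) = 0.
So q_J = (127 - 2q_M)/10 and q_M = (149 - 2q_J)/7.
Substituting one into the other gives q_J = 197/22 and q_M = 206/11.
Price P = 224 - 2·(609/22) = 1855/11.
Meridian's profit: (1855/11)·(206/11) - 75·(206/11) - (3/2)(206/11)² = 1227.4876.

1227.49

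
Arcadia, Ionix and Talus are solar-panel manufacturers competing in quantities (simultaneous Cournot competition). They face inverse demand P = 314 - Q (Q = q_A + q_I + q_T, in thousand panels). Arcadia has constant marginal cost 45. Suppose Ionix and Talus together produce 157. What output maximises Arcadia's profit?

56

With rivals' combined output fixed at 157, Arcadia's profit is π_A = (314 - 157 - q_A)q_A - (45q_A) = (157 - q_A)q_A - (45q_A).
∂π_A/∂q_A = 112 - 2q_A = 0, so q_A = 56.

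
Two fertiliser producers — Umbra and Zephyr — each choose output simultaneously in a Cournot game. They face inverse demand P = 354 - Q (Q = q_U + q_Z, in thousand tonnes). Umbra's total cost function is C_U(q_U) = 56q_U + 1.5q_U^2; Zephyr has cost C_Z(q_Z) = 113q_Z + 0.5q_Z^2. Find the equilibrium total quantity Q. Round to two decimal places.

Umbra's profit: π_U = (354 - Q)q_U - (56q_U + (3/2)q_U²). Setting ∂π_U/∂q_U = 0: 298 - 5q_U - (q_Z) = 0.
Zephyr's profit: π_Z = (354 - Q)q_Z - (113q_Z + (1/2)q_Z²). Setting ∂π_Z/∂q_Z = 0: 241 - 3q_Z - (q_U) = 0.
Best responses: q_U = (298 - q_Z)/5, q_Z = (241 - q_U)/3.
Solving the pair: q_U = 653/14, q_Z = 907/14.
Total output Q = 653/14 + 907/14 = 780/7.

111.43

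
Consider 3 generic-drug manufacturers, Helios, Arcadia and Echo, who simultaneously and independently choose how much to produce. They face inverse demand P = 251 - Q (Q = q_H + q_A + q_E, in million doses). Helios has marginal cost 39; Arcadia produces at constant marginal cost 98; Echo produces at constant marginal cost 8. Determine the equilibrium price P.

99

Helios's profit: π_H = (251 - Q)q_H - (39q_H). Setting ∂π_H/∂q_H = 0: 212 - 2q_H - (q_A + q_E) = 0.
Arcadia's first-order condition: 153 - 2q_A - (q_H + q_E) = 0.
Echo's first-order condition: 243 - 2q_E - (q_H + q_A) = 0.
Adding the 3 first-order conditions: 608 − 4Q = 0, so Q = 152.
Back-substituting: q_H = (212 − 152) = 60, q_A = (153 − 152) = 1, q_E = (243 − 152) = 91.
Total output Q = 152, so price P = 251 - 152 = 99.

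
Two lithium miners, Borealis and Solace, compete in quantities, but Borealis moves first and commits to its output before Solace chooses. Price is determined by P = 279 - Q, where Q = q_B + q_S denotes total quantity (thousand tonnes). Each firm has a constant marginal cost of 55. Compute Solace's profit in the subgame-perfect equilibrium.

3136

Solve by backward induction. Given q_B, the follower Solace maximises π_S = (279 - q_B - q_S)q_S - 55q_S.
Setting the follower's marginal profit to zero, 224 - q_B - 2q_S = 0, i.e. q_S = (224 - q_B)/2.
The leader anticipates this reaction. Substituting into P = 279 - Q gives P = 167 - (1/2)q_B, so π_B = (167 - (1/2)q_B)q_B - 55q_B.
Leader FOC: 112 - q_B = 0, so q_B = 112.
Then q_S = (224 - 112)/2 = 56.
Price P = 279 - 168 = 111.
Solace's profit: (111 - 55)·56 = 3136.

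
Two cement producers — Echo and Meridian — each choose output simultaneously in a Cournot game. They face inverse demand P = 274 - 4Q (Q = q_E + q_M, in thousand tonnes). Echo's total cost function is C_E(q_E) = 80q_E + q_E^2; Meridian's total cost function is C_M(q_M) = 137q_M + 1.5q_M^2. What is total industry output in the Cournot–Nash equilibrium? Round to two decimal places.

Echo's profit: π_E = (274 - 4Q)q_E - (80q_E + q_E²). Setting ∂π_E/∂q_E = 0: 194 - 10q_E - 4(q_M) = 0.
Meridian's profit: π_M = (274 - 4Q)q_M - (137q_M + (3/2)q_M²). Setting ∂π_M/∂q_M = 0: 137 - 11q_M - 4(q_E) = 0.
So q_E = (194 - 4q_M)/10 and q_M = (137 - 4q_E)/11.
Substituting one into the other gives q_E = 793/47 and q_M = 297/47.
Total output Q = 793/47 + 297/47 = 1090/47.

23.19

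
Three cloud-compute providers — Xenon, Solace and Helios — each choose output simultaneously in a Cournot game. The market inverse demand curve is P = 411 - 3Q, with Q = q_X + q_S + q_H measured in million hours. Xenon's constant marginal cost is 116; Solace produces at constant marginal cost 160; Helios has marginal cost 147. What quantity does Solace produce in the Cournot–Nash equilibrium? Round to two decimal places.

Xenon's profit: π_X = (411 - 3Q)q_X - (116q_X). Setting ∂π_X/∂q_X = 0: 295 - 6q_X - 3(q_S + q_H) = 0.
Solace's first-order condition: 251 - 6q_S - 3(q_X + q_H) = 0.
Helios's profit: π_H = (411 - 3Q)q_H - (147q_H). Setting ∂π_H/∂q_H = 0: 264 - 6q_H - 3(q_X + q_S) = 0.
Summing all 3 equations gives 810 − 12Q = 0, hence Q = 135/2.
Back-substituting: q_X = (295 − 405/2)/3 = 185/6, q_S = (251 − 405/2)/3 = 97/6, q_H = (264 − 405/2)/3 = 41/2.

16.17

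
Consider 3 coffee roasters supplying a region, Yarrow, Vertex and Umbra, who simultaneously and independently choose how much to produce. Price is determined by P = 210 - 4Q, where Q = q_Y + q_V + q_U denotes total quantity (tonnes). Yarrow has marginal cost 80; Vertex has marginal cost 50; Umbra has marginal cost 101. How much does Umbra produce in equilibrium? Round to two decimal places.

Yarrow's profit: π_Y = (210 - 4Q)q_Y - (80q_Y). Setting ∂π_Y/∂q_Y = 0: 130 - 8q_Y - 4(q_V + q_U) = 0.
Vertex's first-order condition: 160 - 8q_V - 4(q_Y + q_U) = 0.
Umbra's first-order condition: 109 - 8q_U - 4(q_Y + q_V) = 0.
Adding the 3 conditions: 399 − 8Q − 8Q = 0, i.e. Q = 399/16.
Back-substituting: q_Y = (130 − 399/4)/4 = 121/16, q_V = (160 − 399/4)/4 = 241/16, q_U = (109 − 399/4)/4 = 37/16.

2.31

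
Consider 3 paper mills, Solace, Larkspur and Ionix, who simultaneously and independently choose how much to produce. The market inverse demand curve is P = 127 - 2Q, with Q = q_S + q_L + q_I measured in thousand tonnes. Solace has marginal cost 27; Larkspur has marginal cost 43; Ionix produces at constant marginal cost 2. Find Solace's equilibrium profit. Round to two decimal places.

Solace's profit: π_S = (127 - 2Q)q_S - (27q_S). Setting ∂π_S/∂q_S = 0: 100 - 4q_S - 2(q_L + q_I) = 0.
Larkspur's profit: π_L = (127 - 2Q)q_L - (43q_L). Setting ∂π_L/∂q_L = 0: 84 - 4q_L - 2(q_S + q_I) = 0.
Ionix's profit: π_I = (127 - 2Q)q_I - (2q_I). Setting ∂π_I/∂q_I = 0: 125 - 4q_I - 2(q_S + q_L) = 0.
Adding the 3 first-order conditions: 309 − 8Q = 0, so Q = 309/8.
Back-substituting: q_S = (100 − 309/4)/2 = 91/8, q_L = (84 − 309/4)/2 = 27/8, q_I = (125 − 309/4)/2 = 191/8.
Price P = 127 - 2·(309/8) = 199/4.
Solace's profit: (199/4 - 27)·(91/8) = 258.7813.

258.78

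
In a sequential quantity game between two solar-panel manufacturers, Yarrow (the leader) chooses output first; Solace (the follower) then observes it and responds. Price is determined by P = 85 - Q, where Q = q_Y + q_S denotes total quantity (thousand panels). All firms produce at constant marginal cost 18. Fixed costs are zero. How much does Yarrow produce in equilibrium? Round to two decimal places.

33.50

The follower Solace best-responds to any q_Y: π_S = (85 - Q)q_S - 18q_S.
Setting the follower's marginal profit to zero, 67 - q_Y - 2q_S = 0, i.e. q_S = (67 - q_Y)/2.
Yarrow substitutes q_S(q_Y) into its own profit: π_Y = q_Y(85 - q_Y - (67 - q_Y)/2) - 18q_Y = (103/2 - (1/2)q_Y)q_Y - 18q_Y.
Leader FOC: 67/2 - q_Y = 0, so q_Y = 67/2.
Then q_S = (67 - 67/2)/2 = 67/4.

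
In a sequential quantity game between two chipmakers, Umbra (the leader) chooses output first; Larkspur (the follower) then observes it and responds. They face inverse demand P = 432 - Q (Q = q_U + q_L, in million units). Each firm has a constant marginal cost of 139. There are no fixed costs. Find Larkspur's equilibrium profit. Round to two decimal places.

5365.56

Solve by backward induction. Given q_U, the follower Larkspur maximises π_L = (432 - q_U - q_L)q_L - 139q_L.
Setting the follower's marginal profit to zero, 293 - q_U - 2q_L = 0, i.e. q_L = (293 - q_U)/2.
The leader anticipates this reaction. Substituting into P = 432 - Q gives P = 571/2 - (1/2)q_U, so π_U = (571/2 - (1/2)q_U)q_U - 139q_U.
The leader's first-order condition 293/2 - q_U = 0 yields q_U = 293/2.
Then q_L = (293 - 293/2)/2 = 293/4.
Price P = 432 - 879/4 = 849/4.
Larkspur's profit: (849/4 - 139)·(293/4) = 5365.5625.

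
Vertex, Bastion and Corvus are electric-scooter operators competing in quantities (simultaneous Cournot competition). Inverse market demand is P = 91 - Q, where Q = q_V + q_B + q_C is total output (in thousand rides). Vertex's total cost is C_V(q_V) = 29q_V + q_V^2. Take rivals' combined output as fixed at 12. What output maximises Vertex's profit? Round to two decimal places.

12.50

With rivals' combined output fixed at 12, Vertex's profit is π_V = (91 - 12 - q_V)q_V - (29q_V + q_V²) = (79 - q_V)q_V - (29q_V + q_V²).
∂π_V/∂q_V = 50 - 4q_V = 0, so q_V = 25/2.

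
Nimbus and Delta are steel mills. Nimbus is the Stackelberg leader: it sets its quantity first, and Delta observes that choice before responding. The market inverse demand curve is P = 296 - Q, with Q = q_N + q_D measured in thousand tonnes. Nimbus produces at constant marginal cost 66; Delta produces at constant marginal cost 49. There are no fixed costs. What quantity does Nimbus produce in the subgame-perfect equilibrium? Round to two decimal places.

106.50

Solve by backward induction. Given q_N, the follower Delta maximises π_D = (296 - q_N - q_D)q_D - 49q_D.
Follower FOC: 247 - q_N - 2q_D = 0, so q_D(q_N) = (247 - q_N)/2.
Nimbus substitutes q_D(q_N) into its own profit: π_N = q_N(296 - q_N - (247 - q_N)/2) - 66q_N = (345/2 - (1/2)q_N)q_N - 66q_N.
Leader FOC: 213/2 - q_N = 0, so q_N = 213/2.
Then q_D = (247 - 213/2)/2 = 281/4.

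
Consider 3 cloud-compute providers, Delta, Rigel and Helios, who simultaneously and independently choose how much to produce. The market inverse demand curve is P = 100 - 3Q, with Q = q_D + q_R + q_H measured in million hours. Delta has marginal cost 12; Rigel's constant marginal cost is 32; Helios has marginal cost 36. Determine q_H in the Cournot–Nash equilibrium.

Delta's profit: π_D = (100 - 3Q)q_D - (12q_D). Setting ∂π_D/∂q_D = 0: 88 - 6q_D - 3(q_R + q_H) = 0.
Rigel's first-order condition: 68 - 6q_R - 3(q_D + q_H) = 0.
Helios's first-order condition: 64 - 6q_H - 3(q_D + q_R) = 0.
Summing all 3 equations gives 220 − 12Q = 0, hence Q = 55/3.
Back-substituting: q_D = (88 − 55)/3 = 11, q_R = (68 − 55)/3 = 13/3, q_H = (64 − 55)/3 = 3.

3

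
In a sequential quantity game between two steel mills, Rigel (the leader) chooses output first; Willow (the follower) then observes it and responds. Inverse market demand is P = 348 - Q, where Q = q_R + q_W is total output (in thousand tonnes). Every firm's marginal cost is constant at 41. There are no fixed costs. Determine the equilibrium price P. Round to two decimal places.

Solve by backward induction. Given q_R, the follower Willow maximises π_W = (348 - q_R - q_W)q_W - 41q_W.
∂π_W/∂q_W = 307 - q_R - 2q_W = 0 gives the reaction function q_W = (307 - q_R)/2.
Rigel substitutes q_W(q_R) into its own profit: π_R = q_R(348 - q_R - (307 - q_R)/2) - 41q_R = (389/2 - (1/2)q_R)q_R - 41q_R.
Leader FOC: 307/2 - q_R = 0, so q_R = 307/2.
Then q_W = (307 - 307/2)/2 = 307/4.
Total output Q = 921/4, so price P = 348 - 921/4 = 471/4.

117.75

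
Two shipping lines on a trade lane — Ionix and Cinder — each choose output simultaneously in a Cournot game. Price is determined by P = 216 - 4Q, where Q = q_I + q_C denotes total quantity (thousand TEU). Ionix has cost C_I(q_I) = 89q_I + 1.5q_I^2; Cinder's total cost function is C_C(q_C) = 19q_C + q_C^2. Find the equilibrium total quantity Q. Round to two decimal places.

Ionix's profit: π_I = (216 - 4Q)q_I - (89q_I + (3/2)q_I²). Setting ∂π_I/∂q_I = 0: 127 - 11q_I - 4(q_C) = 0.
Cinder's profit: π_C = (216 - 4Q)q_C - (19q_C + q_C²). Setting ∂π_C/∂q_C = 0: 197 - 10q_C - 4(q_I) = 0.
Best responses: q_I = (127 - 4q_C)/11, q_C = (197 - 4q_I)/10.
Substituting one into the other gives q_I = 241/47 and q_C = 1659/94.
Total output Q = 241/47 + 1659/94 = 22.7766.

22.78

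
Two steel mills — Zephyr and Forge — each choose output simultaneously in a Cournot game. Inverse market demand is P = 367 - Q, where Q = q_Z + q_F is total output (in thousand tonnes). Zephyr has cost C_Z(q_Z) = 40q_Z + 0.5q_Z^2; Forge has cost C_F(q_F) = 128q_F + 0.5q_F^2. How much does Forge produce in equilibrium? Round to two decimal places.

Zephyr's profit: π_Z = (367 - Q)q_Z - (40q_Z + (1/2)q_Z²). Setting ∂π_Z/∂q_Z = 0: 327 - 3q_Z - (q_F) = 0.
Forge's first-order condition: 239 - 3q_F - (q_Z) = 0.
Rearranging gives the reaction functions q_Z = (327 - q_F)/3 and q_F = (239 - q_Z)/3.
Substituting one into the other gives q_Z = 371/4 and q_F = 195/4.

48.75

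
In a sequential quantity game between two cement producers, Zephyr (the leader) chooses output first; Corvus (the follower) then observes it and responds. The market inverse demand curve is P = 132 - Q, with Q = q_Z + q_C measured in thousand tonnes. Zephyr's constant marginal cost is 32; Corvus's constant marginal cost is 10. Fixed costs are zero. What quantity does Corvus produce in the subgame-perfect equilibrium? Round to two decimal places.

41.50

Solve by backward induction. Given q_Z, the follower Corvus maximises π_C = (132 - q_Z - q_C)q_C - 10q_C.
∂π_C/∂q_C = 122 - q_Z - 2q_C = 0 gives the reaction function q_C = (122 - q_Z)/2.
Zephyr substitutes q_C(q_Z) into its own profit: π_Z = q_Z(132 - q_Z - (122 - q_Z)/2) - 32q_Z = (71 - (1/2)q_Z)q_Z - 32q_Z.
Leader FOC: 39 - q_Z = 0, so q_Z = 39.
Then q_C = (122 - 39)/2 = 83/2.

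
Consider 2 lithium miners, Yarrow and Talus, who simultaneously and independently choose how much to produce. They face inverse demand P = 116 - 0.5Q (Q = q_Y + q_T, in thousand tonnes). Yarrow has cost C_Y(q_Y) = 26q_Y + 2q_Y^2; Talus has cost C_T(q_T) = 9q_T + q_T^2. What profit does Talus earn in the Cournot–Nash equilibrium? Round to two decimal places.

Yarrow's profit: π_Y = (116 - 0.5Q)q_Y - (26q_Y + 2q_Y²). Setting ∂π_Y/∂q_Y = 0: 90 - 5q_Y - (1/2)(q_T) = 0.
Talus's first-order condition: 107 - 3q_T - (1/2)(q_Y) = 0.
Best responses: q_Y = (90 - (1/2)q_T)/5, q_T = (107 - (1/2)q_Y)/3.
Solving the pair: q_Y = 866/59, q_T = 1960/59.
Price P = 116 - (1/2)·47.8983 = 92.0508.
Talus's profit: 92.0508·(1960/59) - 9·(1960/59) - (1960/59)² = 1655.3864.

1655.39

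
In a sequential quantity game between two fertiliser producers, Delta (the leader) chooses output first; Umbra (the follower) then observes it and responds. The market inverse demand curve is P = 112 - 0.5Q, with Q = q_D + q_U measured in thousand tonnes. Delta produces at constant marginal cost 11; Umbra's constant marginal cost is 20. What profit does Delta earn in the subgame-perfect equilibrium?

The follower Umbra best-responds to any q_D: π_U = (112 - 0.5Q)q_U - 20q_U.
Setting the follower's marginal profit to zero, 92 - (1/2)q_D - q_U = 0, i.e. q_U = (92 - (1/2)q_D).
The leader anticipates this reaction. Substituting into P = 112 - 0.5Q gives P = 66 - (1/4)q_D, so π_D = (66 - (1/4)q_D)q_D - 11q_D.
The leader's first-order condition 55 - (1/2)q_D = 0 yields q_D = 110.
Then q_U = (92 - (1/2)·110) = 37.
Price P = 112 - (1/2)·147 = 77/2.
Delta's profit: (77/2 - 11)·110 = 3025.

3025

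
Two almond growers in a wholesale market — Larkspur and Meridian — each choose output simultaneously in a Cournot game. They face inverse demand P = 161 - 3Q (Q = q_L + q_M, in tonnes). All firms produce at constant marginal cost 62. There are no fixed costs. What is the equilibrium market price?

A representative firm's profit is π_i = q_i(161 - 3Q) - 62q_i.
First-order condition (treating rivals' output as given): 99 - 6q_i - 3q_j = 0.
By symmetry each firm produces the same amount; substituting q_j = q_i yields q_i = 99/9 = 11.
Total output Q = 22, so price P = 161 - 3·22 = 95.

95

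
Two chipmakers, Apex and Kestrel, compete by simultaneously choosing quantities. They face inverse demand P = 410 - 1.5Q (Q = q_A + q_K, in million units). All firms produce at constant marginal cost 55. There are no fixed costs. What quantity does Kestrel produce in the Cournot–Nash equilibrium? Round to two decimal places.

78.89

A representative firm's profit is π_i = q_i(410 - 1.5Q) - 55q_i.
First-order condition (treating rivals' output as given): 355 - 3q_i - (3/2)q_j = 0.
By symmetry each firm produces the same amount; substituting q_j = q_i yields q_i = 355/(9/2) = 710/9.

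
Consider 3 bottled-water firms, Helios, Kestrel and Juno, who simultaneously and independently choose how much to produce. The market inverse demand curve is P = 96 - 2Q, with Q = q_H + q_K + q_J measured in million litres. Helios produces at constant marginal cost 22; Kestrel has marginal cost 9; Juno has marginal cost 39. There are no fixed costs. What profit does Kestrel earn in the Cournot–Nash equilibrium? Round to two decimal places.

Helios's profit: π_H = (96 - 2Q)q_H - (22q_H). Setting ∂π_H/∂q_H = 0: 74 - 4q_H - 2(q_K + q_J) = 0.
Kestrel's first-order condition: 87 - 4q_K - 2(q_H + q_J) = 0.
Juno's profit: π_J = (96 - 2Q)q_J - (39q_J). Setting ∂π_J/∂q_J = 0: 57 - 4q_J - 2(q_H + q_K) = 0.
Adding the 3 first-order conditions: 218 − 8Q = 0, so Q = 109/4.
Back-substituting: q_H = (74 − 109/2)/2 = 39/4, q_K = (87 − 109/2)/2 = 65/4, q_J = (57 − 109/2)/2 = 5/4.
Price P = 96 - 2·(109/4) = 83/2.
Kestrel's profit: (83/2 - 9)·(65/4) = 528.1250.

528.13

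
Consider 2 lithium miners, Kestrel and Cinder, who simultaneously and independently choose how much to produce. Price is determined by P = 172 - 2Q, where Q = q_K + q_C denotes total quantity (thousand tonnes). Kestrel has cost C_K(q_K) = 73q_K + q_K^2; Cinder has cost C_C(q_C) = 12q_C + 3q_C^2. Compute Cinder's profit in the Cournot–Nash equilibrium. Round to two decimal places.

Kestrel's profit: π_K = (172 - 2Q)q_K - (73q_K + q_K²). Setting ∂π_K/∂q_K = 0: 99 - 6q_K - 2(q_C) = 0.
Cinder's first-order condition: 160 - 10q_C - 2(q_K) = 0.
So q_K = (99 - 2q_C)/6 and q_C = (160 - 2q_K)/10.
Solving the pair: q_K = 335/28, q_C = 381/28.
Price P = 172 - 2·(179/7) = 846/7.
Cinder's profit: (846/7)·(381/28) - 12·(381/28) - 3(381/28)² = 925.7717.

925.77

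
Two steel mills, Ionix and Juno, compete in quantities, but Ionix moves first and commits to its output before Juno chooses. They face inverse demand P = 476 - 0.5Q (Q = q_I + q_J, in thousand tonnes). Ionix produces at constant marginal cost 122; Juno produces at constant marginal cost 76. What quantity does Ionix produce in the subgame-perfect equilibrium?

Solve by backward induction. Given q_I, the follower Juno maximises π_J = (476 - (1/2)q_I - (1/2)q_J)q_J - 76q_J.
Follower FOC: 400 - (1/2)q_I - q_J = 0, so q_J(q_I) = (400 - (1/2)q_I).
Ionix substitutes q_J(q_I) into its own profit: π_I = q_I(476 - (1/2)q_I - (400 - (1/2)q_I)/2) - 122q_I = (276 - (1/4)q_I)q_I - 122q_I.
The leader's first-order condition 154 - (1/2)q_I = 0 yields q_I = 308.
Then q_J = (400 - (1/2)·308) = 246.

308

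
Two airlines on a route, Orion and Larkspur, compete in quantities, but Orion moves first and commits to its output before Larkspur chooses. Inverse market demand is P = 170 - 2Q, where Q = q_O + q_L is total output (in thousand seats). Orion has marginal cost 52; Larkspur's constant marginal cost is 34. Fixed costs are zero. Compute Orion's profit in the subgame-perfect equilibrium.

The follower Larkspur best-responds to any q_O: π_L = (170 - 2Q)q_L - 34q_L.
Setting the follower's marginal profit to zero, 136 - 2q_O - 4q_L = 0, i.e. q_L = (136 - 2q_O)/4.
The leader anticipates this reaction. Substituting into P = 170 - 2Q gives P = 102 - q_O, so π_O = (102 - q_O)q_O - 52q_O.
The leader's first-order condition 50 - 2q_O = 0 yields q_O = 25.
Then q_L = (136 - 2·25)/4 = 43/2.
Price P = 170 - 2·(93/2) = 77.
Orion's profit: (77 - 52)·25 = 625.

625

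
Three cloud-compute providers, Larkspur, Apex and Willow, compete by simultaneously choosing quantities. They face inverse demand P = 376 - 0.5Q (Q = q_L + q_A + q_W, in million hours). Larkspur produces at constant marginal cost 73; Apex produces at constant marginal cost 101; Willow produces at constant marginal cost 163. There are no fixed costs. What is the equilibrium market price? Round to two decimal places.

178.25

Larkspur's profit: π_L = (376 - 0.5Q)q_L - (73q_L). Setting ∂π_L/∂q_L = 0: 303 - q_L - (1/2)(q_A + q_W) = 0.
Apex's profit: π_A = (376 - 0.5Q)q_A - (101q_A). Setting ∂π_A/∂q_A = 0: 275 - q_A - (1/2)(q_L + q_W) = 0.
Willow's first-order condition: 213 - q_W - (1/2)(q_L + q_A) = 0.
Adding the 3 first-order conditions: 791 − 2Q = 0, so Q = 791/2.
Back-substituting: q_L = (303 − 791/4)/(1/2) = 421/2, q_A = (275 − 791/4)/(1/2) = 309/2, q_W = (213 − 791/4)/(1/2) = 61/2.
Total output Q = 791/2, so price P = 376 - (1/2)·(791/2) = 713/4.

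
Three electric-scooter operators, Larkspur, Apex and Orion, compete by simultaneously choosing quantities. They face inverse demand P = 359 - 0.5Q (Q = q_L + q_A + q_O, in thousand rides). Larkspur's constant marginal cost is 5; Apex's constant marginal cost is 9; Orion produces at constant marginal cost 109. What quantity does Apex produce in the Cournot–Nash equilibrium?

Larkspur's profit: π_L = (359 - 0.5Q)q_L - (5q_L). Setting ∂π_L/∂q_L = 0: 354 - q_L - (1/2)(q_A + q_O) = 0.
Apex's first-order condition: 350 - q_A - (1/2)(q_L + q_O) = 0.
Orion's first-order condition: 250 - q_O - (1/2)(q_L + q_A) = 0.
Adding the 3 first-order conditions: 954 − 2Q = 0, so Q = 477.
Back-substituting: q_L = (354 − 477/2)/(1/2) = 231, q_A = (350 − 477/2)/(1/2) = 223, q_O = (250 − 477/2)/(1/2) = 23.

223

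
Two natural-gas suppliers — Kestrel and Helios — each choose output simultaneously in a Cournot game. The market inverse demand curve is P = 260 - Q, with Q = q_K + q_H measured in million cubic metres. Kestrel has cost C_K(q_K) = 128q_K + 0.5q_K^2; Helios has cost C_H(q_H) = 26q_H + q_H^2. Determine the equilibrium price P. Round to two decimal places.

Kestrel's profit: π_K = (260 - Q)q_K - (128q_K + (1/2)q_K²). Setting ∂π_K/∂q_K = 0: 132 - 3q_K - (q_H) = 0.
Helios's profit: π_H = (260 - Q)q_H - (26q_H + q_H²). Setting ∂π_H/∂q_H = 0: 234 - 4q_H - (q_K) = 0.
So q_K = (132 - q_H)/3 and q_H = (234 - q_K)/4.
Solving the pair: q_K = 294/11, q_H = 570/11.
Total output Q = 864/11, so price P = 260 - 864/11 = 1996/11.

181.45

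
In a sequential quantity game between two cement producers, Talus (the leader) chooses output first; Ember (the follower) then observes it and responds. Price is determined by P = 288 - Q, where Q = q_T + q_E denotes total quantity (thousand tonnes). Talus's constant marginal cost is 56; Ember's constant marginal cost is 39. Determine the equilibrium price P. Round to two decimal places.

109.75

Solve by backward induction. Given q_T, the follower Ember maximises π_E = (288 - q_T - q_E)q_E - 39q_E.
Setting the follower's marginal profit to zero, 249 - q_T - 2q_E = 0, i.e. q_E = (249 - q_T)/2.
Talus substitutes q_E(q_T) into its own profit: π_T = q_T(288 - q_T - (249 - q_T)/2) - 56q_T = (327/2 - (1/2)q_T)q_T - 56q_T.
Maximising: ∂π_T/∂q_T = 215/2 - q_T = 0, giving q_T = 215/2.
Then q_E = (249 - 215/2)/2 = 283/4.
Total output Q = 713/4, so price P = 288 - 713/4 = 439/4.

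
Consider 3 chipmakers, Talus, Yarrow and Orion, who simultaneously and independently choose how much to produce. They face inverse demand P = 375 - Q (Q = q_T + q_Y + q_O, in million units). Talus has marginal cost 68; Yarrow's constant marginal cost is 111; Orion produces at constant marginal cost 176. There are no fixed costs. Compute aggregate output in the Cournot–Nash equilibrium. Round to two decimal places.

Talus's profit: π_T = (375 - Q)q_T - (68q_T). Setting ∂π_T/∂q_T = 0: 307 - 2q_T - (q_Y + q_O) = 0.
Yarrow's profit: π_Y = (375 - Q)q_Y - (111q_Y). Setting ∂π_Y/∂q_Y = 0: 264 - 2q_Y - (q_T + q_O) = 0.
Orion's profit: π_O = (375 - Q)q_O - (176q_O). Setting ∂π_O/∂q_O = 0: 199 - 2q_O - (q_T + q_Y) = 0.
Summing all 3 equations gives 770 − 4Q = 0, hence Q = 385/2.
Back-substituting: q_T = (307 − 385/2) = 229/2, q_Y = (264 − 385/2) = 143/2, q_O = (199 − 385/2) = 13/2.
Total output Q = 229/2 + 143/2 + 13/2 = 385/2.

192.50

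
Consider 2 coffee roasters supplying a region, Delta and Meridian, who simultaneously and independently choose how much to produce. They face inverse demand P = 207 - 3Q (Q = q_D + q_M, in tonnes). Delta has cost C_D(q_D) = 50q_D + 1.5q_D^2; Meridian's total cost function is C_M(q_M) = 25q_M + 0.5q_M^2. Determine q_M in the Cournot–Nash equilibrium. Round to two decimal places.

21.61

Delta's profit: π_D = (207 - 3Q)q_D - (50q_D + (3/2)q_D²). Setting ∂π_D/∂q_D = 0: 157 - 9q_D - 3(q_M) = 0.
Meridian's profit: π_M = (207 - 3Q)q_M - (25q_M + (1/2)q_M²). Setting ∂π_M/∂q_M = 0: 182 - 7q_M - 3(q_D) = 0.
Best responses: q_D = (157 - 3q_M)/9, q_M = (182 - 3q_D)/7.
Substituting one into the other gives q_D = 553/54 and q_M = 389/18.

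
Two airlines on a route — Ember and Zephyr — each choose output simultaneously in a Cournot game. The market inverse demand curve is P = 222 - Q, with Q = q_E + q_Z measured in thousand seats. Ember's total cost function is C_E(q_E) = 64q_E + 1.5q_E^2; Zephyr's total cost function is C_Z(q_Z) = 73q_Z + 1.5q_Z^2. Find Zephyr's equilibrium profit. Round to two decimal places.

Ember's profit: π_E = (222 - Q)q_E - (64q_E + (3/2)q_E²). Setting ∂π_E/∂q_E = 0: 158 - 5q_E - (q_Z) = 0.
Zephyr's first-order condition: 149 - 5q_Z - (q_E) = 0.
Rearranging gives the reaction functions q_E = (158 - q_Z)/5 and q_Z = (149 - q_E)/5.
Solving the pair: q_E = 641/24, q_Z = 587/24.
Price P = 222 - 307/6 = 1025/6.
Zephyr's profit: (1025/6)·(587/24) - 73·(587/24) - (3/2)(587/24)² = 1495.5252.

1495.53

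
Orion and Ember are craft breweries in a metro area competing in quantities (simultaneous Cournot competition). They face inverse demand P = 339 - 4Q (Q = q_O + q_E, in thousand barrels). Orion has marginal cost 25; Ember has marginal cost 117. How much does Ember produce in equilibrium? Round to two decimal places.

10.83

Orion's profit: π_O = (339 - 4Q)q_O - (25q_O). Setting ∂π_O/∂q_O = 0: 314 - 8q_O - 4(q_E) = 0.
Ember's first-order condition: 222 - 8q_E - 4(q_O) = 0.
Best responses: q_O = (314 - 4q_E)/8, q_E = (222 - 4q_O)/8.
Solving the pair: q_O = 203/6, q_E = 65/6.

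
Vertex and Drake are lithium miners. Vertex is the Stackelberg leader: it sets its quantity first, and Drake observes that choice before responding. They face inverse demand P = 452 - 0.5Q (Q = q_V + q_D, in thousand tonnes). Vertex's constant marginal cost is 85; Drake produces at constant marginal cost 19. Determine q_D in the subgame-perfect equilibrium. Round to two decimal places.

The follower Drake best-responds to any q_V: π_D = (452 - 0.5Q)q_D - 19q_D.
Follower FOC: 433 - (1/2)q_V - q_D = 0, so q_D(q_V) = (433 - (1/2)q_V).
Vertex substitutes q_D(q_V) into its own profit: π_V = q_V(452 - (1/2)q_V - (433 - (1/2)q_V)/2) - 85q_V = (471/2 - (1/4)q_V)q_V - 85q_V.
Leader FOC: 301/2 - (1/2)q_V = 0, so q_V = 301.
Then q_D = (433 - (1/2)·301) = 565/2.

282.50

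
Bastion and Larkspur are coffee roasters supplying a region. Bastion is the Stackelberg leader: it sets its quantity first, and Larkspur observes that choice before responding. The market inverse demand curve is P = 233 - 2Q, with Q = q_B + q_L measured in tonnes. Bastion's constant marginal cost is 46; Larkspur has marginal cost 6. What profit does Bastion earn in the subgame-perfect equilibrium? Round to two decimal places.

The follower Larkspur best-responds to any q_B: π_L = (233 - 2Q)q_L - 6q_L.
Setting the follower's marginal profit to zero, 227 - 2q_B - 4q_L = 0, i.e. q_L = (227 - 2q_B)/4.
The leader anticipates this reaction. Substituting into P = 233 - 2Q gives P = 239/2 - q_B, so π_B = (239/2 - q_B)q_B - 46q_B.
The leader's first-order condition 147/2 - 2q_B = 0 yields q_B = 147/4.
Then q_L = (227 - 2·(147/4))/4 = 307/8.
Price P = 233 - 2·(601/8) = 331/4.
Bastion's profit: (331/4 - 46)·(147/4) = 1350.5625.

1350.56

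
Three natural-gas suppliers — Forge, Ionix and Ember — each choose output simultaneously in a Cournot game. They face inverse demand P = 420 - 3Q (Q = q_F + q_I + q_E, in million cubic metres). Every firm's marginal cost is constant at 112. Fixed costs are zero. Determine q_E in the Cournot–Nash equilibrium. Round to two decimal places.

A representative firm's profit is π_i = q_i(420 - 3Q) - 112q_i.
First-order condition (treating rivals' output as given): 308 - 6q_i - 3·Σ_{j≠i} q_j = 0.
With identical firms every q_j equals q_i, so Σ_{j≠i} q_j = 2q_i and 308 = 12q_i, giving q_i = 77/3.

25.67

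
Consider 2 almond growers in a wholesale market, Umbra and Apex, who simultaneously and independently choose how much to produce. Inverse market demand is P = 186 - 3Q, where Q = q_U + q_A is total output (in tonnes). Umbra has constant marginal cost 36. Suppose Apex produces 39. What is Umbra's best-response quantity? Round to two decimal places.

With the rival's output fixed at 39, Umbra's profit is π_U = (186 - 3·39 - 3q_U)q_U - (36q_U) = (69 - 3q_U)q_U - (36q_U).
∂π_U/∂q_U = 33 - 6q_U = 0, so q_U = 11/2.

5.50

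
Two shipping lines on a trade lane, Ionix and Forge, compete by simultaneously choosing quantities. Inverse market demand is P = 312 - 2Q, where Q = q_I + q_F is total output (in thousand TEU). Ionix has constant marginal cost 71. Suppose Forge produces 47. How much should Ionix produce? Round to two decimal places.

With the rival's output fixed at 47, Ionix's profit is π_I = (312 - 2·47 - 2q_I)q_I - (71q_I) = (218 - 2q_I)q_I - (71q_I).
∂π_I/∂q_I = 147 - 4q_I = 0, so q_I = 147/4.

36.75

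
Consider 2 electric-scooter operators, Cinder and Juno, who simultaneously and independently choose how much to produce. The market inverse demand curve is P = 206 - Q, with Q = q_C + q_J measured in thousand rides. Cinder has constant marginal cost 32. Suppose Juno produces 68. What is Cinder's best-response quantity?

With the rival's output fixed at 68, Cinder's profit is π_C = (206 - 68 - q_C)q_C - (32q_C) = (138 - q_C)q_C - (32q_C).
∂π_C/∂q_C = 106 - 2q_C = 0, so q_C = 53.

53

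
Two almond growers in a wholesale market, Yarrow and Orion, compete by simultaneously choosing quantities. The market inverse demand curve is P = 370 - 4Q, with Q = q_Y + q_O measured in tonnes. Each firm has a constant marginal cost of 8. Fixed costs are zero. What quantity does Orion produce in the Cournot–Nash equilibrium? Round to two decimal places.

Each firm earns π_i = (370 - 4Q)q_i - 8q_i.
Setting ∂π_i/∂q_i = 0 with rivals' quantities fixed: 362 - 8q_i - 4q_j = 0.
By symmetry each firm produces the same amount; substituting q_j = q_i yields q_i = 362/12 = 181/6.

30.17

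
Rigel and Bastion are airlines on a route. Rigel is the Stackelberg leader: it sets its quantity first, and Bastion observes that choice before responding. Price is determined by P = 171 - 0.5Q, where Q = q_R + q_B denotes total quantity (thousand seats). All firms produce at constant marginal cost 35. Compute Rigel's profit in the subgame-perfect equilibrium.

Solve by backward induction. Given q_R, the follower Bastion maximises π_B = (171 - (1/2)q_R - (1/2)q_B)q_B - 35q_B.
∂π_B/∂q_B = 136 - (1/2)q_R - q_B = 0 gives the reaction function q_B = (136 - (1/2)q_R).
Rigel substitutes q_B(q_R) into its own profit: π_R = q_R(171 - (1/2)q_R - (136 - (1/2)q_R)/2) - 35q_R = (103 - (1/4)q_R)q_R - 35q_R.
The leader's first-order condition 68 - (1/2)q_R = 0 yields q_R = 136.
Then q_B = (136 - (1/2)·136) = 68.
Price P = 171 - (1/2)·204 = 69.
Rigel's profit: (69 - 35)·136 = 4624.

4624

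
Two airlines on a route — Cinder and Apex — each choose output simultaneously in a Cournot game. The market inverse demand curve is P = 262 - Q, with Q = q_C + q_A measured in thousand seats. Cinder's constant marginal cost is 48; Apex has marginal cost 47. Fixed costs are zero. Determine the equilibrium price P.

Cinder's profit: π_C = (262 - Q)q_C - (48q_C). Setting ∂π_C/∂q_C = 0: 214 - 2q_C - (q_A) = 0.
Apex's first-order condition: 215 - 2q_A - (q_C) = 0.
So q_C = (214 - q_A)/2 and q_A = (215 - q_C)/2.
Substituting one into the other gives q_C = 71 and q_A = 72.
Total output Q = 143, so price P = 262 - 143 = 119.

119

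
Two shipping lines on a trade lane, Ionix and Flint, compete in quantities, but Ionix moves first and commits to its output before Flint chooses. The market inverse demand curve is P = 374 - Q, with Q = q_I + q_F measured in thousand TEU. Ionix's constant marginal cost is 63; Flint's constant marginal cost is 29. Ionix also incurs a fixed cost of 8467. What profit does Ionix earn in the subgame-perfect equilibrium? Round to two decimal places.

1124.13

Solve by backward induction. Given q_I, the follower Flint maximises π_F = (374 - q_I - q_F)q_F - 29q_F.
∂π_F/∂q_F = 345 - q_I - 2q_F = 0 gives the reaction function q_F = (345 - q_I)/2.
The leader anticipates this reaction. Substituting into P = 374 - Q gives P = 403/2 - (1/2)q_I, so π_I = (403/2 - (1/2)q_I)q_I - 63q_I.
The leader's first-order condition 277/2 - q_I = 0 yields q_I = 277/2.
Then q_F = (345 - 277/2)/2 = 413/4.
Price P = 374 - 967/4 = 529/4.
Ionix's profit: (529/4 - 63)·(277/2) - 8467 = 1124.1250.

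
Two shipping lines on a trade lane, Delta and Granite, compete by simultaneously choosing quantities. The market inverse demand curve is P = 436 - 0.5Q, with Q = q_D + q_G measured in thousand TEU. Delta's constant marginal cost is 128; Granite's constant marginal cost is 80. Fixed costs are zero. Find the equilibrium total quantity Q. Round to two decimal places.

442.67

Delta's profit: π_D = (436 - 0.5Q)q_D - (128q_D). Setting ∂π_D/∂q_D = 0: 308 - q_D - (1/2)(q_G) = 0.
Granite's first-order condition: 356 - q_G - (1/2)(q_D) = 0.
Best responses: q_D = (308 - (1/2)q_G), q_G = (356 - (1/2)q_D).
Substituting one into the other gives q_D = 520/3 and q_G = 808/3.
Total output Q = 520/3 + 808/3 = 1328/3.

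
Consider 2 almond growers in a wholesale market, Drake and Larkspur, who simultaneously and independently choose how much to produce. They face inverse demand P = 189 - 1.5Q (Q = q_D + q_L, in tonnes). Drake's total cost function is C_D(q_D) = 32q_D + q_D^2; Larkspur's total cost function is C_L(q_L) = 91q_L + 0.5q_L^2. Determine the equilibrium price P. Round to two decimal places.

126.85

Drake's profit: π_D = (189 - 1.5Q)q_D - (32q_D + q_D²). Setting ∂π_D/∂q_D = 0: 157 - 5q_D - (3/2)(q_L) = 0.
Larkspur's profit: π_L = (189 - 1.5Q)q_L - (91q_L + (1/2)q_L²). Setting ∂π_L/∂q_L = 0: 98 - 4q_L - (3/2)(q_D) = 0.
Best responses: q_D = (157 - (3/2)q_L)/5, q_L = (98 - (3/2)q_D)/4.
Substituting one into the other gives q_D = 1924/71 and q_L = 1018/71.
Total output Q = 41.4366, so price P = 189 - (3/2)·41.4366 = 126.8451.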